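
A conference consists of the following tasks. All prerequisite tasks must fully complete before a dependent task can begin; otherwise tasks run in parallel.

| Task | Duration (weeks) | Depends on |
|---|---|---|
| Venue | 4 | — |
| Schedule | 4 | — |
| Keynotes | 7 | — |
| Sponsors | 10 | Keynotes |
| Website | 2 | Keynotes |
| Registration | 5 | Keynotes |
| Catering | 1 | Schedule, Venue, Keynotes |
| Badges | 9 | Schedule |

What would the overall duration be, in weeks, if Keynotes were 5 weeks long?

Critical path before the change: Keynotes→Sponsors = 7+10 = 17 giving 17 weeks.
Since Keynotes is critical, the -2 change carries straight to that chain (now 15 weeks).
No other chain overtakes it, so the finish is 15 weeks.

15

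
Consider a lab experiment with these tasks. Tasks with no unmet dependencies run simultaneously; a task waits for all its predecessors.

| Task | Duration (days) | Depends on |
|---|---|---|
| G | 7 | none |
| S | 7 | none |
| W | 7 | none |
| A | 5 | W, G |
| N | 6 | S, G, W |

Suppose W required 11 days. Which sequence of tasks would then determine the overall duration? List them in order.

Critical path before the change: W→N = 7+6 = 13 giving 13 days.
W is on the critical path; changing it to 11 makes that path 17 days.
No other chain overtakes it, so the finish is 17 days.

W, N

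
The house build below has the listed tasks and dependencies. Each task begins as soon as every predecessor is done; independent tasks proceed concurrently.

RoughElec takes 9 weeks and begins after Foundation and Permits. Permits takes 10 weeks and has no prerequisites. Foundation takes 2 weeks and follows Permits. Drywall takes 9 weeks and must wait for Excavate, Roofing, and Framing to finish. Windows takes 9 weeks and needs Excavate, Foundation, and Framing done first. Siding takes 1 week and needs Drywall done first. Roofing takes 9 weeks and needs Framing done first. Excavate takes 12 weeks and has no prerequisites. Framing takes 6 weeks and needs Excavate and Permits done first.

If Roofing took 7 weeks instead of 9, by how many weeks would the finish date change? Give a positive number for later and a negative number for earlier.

Critical path before the change: Excavate→Framing→Roofing→Drywall→Siding = 12+6+9+9+1 = 37 giving 37 weeks.
Roofing is on the critical path; changing it to 7 makes that path 35 weeks.
The critical path is still Excavate→Framing→Roofing→Drywall→Siding; finish is now 35 weeks.
Change in finish: 35 − 37 = -2 weeks.

-2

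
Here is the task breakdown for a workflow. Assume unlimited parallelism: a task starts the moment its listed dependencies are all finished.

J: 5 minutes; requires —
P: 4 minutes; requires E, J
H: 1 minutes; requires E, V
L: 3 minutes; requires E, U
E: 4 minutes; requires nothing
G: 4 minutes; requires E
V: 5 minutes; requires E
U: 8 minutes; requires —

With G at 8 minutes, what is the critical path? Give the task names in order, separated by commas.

E, G

Critical path before the change: U→L = 8+3 = 11 giving 11 minutes.
The longest path through G is only 8 minutes, so G has float 3.
New critical path: E→G = 4+8 = 12 ⇒ 12 minutes.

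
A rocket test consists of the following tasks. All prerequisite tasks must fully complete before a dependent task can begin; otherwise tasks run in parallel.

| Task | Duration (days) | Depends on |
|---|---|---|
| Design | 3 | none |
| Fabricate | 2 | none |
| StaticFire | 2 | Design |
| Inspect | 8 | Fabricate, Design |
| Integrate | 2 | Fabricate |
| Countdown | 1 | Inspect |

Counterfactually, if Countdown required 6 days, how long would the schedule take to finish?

17

As given, the longest chain is Design→Inspect→Countdown = 3+8+1 = 12, so the finish is 12 days.
Countdown lies on that path, so at 6 days the path becomes 17 days.
The critical path is still Design→Inspect→Countdown; finish is now 17 days.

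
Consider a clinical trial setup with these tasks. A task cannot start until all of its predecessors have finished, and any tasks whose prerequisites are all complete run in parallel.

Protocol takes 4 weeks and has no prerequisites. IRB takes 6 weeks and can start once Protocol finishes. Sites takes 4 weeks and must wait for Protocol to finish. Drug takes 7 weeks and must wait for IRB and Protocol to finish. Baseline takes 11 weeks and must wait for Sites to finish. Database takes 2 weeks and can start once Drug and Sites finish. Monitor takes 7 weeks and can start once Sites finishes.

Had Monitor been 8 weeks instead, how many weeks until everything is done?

Baseline: Protocol→IRB→Drug→Database = 4+6+7+2 = 19 → 19 weeks.
The longest path through Monitor is only 15 weeks, so Monitor has float 4.
That remains the longest chain; total 19 weeks.

19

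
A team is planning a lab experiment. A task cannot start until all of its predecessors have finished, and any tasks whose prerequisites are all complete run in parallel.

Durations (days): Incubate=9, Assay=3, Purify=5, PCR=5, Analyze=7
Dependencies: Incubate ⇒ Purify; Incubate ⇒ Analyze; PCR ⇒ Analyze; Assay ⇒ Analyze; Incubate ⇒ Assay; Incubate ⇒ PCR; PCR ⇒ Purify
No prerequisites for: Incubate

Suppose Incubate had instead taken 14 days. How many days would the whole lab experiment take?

26

Baseline: Incubate→PCR→Analyze = 9+5+7 = 21 → 21 days.
Since Incubate is critical, the +5 change carries straight to that chain (now 26 days).
The critical path is still Incubate→PCR→Analyze; finish is now 26 days.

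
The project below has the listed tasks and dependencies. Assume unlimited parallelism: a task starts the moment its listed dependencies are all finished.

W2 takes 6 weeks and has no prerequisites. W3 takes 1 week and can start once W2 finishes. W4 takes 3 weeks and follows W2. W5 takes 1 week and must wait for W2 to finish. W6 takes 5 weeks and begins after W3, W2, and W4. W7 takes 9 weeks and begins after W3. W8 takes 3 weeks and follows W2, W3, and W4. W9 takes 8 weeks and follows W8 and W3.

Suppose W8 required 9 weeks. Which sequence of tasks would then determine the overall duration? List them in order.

As given, the longest chain is W2→W4→W8→W9 = 6+3+3+8 = 20, so the finish is 20 weeks.
W8 lies on that path, so at 9 weeks the path becomes 26 weeks.
No other chain overtakes it, so the finish is 26 weeks.

W2, W4, W8, W9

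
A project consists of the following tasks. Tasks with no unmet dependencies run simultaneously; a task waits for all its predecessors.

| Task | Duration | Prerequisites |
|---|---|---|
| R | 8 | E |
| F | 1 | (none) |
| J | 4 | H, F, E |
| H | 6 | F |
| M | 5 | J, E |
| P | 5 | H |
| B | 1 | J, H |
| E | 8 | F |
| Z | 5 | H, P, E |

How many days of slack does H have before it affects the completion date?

F→E→J→M = 1+8+4+5 = 18 sets the makespan at 18 days.
The longest chain containing H totals 17 days.
So H can slip 8 − 7 = 1 day.

1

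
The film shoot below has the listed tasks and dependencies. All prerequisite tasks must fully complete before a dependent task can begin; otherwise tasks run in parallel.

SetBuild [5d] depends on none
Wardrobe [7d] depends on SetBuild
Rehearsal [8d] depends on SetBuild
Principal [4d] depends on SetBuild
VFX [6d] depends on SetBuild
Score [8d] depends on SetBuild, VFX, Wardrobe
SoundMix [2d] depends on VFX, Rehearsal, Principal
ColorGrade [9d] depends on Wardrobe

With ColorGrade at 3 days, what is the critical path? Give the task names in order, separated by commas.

SetBuild, Wardrobe, Score

Baseline: SetBuild→Wardrobe→ColorGrade = 5+7+9 = 21 → 21 days.
ColorGrade lies on that path, so at 3 days the path becomes 15 days.
Now SetBuild→Wardrobe→Score = 5+7+8 = 20 is longest, so the finish becomes 20 days.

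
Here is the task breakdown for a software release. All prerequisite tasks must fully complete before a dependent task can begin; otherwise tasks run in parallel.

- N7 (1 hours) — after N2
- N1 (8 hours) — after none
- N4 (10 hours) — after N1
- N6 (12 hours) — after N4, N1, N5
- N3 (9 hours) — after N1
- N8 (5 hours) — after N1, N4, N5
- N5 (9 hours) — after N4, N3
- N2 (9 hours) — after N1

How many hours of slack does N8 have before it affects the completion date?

7

The longest chain is N1→N4→N5→N6 = 8+10+9+12 = 39; overall finish 39 hours.
Longest path through N8: 32 hours (earliest finish 32, latest finish 39).
Float = 39 − 32 = 7.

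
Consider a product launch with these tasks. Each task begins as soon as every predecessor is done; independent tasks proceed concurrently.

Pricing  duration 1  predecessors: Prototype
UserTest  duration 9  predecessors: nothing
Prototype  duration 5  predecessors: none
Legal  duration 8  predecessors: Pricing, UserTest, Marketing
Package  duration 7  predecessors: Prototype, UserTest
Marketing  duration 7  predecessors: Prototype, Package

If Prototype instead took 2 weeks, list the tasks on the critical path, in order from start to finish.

UserTest, Package, Marketing, Legal

Actual critical path: UserTest→Package→Marketing→Legal = 9+7+7+8 = 31 ⇒ 31 weeks.
The longest path through Prototype is only 27 weeks, so Prototype has float 4.
That remains the longest chain; total 31 weeks.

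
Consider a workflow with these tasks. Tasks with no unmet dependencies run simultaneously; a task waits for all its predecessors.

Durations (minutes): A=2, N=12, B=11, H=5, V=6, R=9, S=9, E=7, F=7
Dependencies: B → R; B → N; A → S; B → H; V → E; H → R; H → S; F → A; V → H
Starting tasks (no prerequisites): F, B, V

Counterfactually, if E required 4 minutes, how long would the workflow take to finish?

25

Critical path before the change: B→H→S = 11+5+9 = 25 giving 25 minutes.
The longest path through E is only 13 minutes, so E has float 12.
That remains the longest chain; total 25 minutes.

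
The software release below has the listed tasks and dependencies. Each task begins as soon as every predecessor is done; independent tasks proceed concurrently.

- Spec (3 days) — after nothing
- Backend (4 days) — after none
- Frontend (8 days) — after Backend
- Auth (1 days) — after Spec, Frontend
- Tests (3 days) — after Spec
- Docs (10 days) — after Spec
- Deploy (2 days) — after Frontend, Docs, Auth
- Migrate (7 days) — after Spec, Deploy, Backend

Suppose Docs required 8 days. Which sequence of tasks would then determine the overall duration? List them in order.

Baseline: Spec→Docs→Deploy→Migrate = 3+10+2+7 = 22 → 22 days.
Docs lies on that path, so at 8 days the path becomes 20 days.
New critical path: Backend→Frontend→Auth→Deploy→Migrate = 4+8+1+2+7 = 22 ⇒ 22 days.

Backend, Frontend, Auth, Deploy, Migrate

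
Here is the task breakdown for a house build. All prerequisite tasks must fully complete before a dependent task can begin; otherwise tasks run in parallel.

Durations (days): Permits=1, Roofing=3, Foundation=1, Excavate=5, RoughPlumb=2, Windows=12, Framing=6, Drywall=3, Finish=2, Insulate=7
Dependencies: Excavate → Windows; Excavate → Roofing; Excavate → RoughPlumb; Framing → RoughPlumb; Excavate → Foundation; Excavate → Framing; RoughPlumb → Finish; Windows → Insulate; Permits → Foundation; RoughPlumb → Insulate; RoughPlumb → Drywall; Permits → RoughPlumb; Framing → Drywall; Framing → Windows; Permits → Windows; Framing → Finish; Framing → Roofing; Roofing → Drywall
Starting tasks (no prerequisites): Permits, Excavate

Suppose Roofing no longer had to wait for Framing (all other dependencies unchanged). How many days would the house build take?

With the dependency in place, Excavate→Framing→Windows→Insulate = 5+6+12+7 = 30 sets the finish at 30 days.
Without Framing→Roofing, Roofing's earliest start moves from 11 to 5.
New critical path: Excavate→Framing→Windows→Insulate = 5+6+12+7 = 30 ⇒ 30 days.

30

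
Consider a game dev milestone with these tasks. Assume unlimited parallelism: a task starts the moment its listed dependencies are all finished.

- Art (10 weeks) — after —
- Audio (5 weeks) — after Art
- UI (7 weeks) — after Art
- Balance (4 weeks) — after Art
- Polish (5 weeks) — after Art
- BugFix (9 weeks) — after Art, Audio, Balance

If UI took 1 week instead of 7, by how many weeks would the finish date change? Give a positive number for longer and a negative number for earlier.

0

As given, the longest chain is Art→Audio→BugFix = 10+5+9 = 24, so the finish is 24 weeks.
The longest path through UI is only 17 weeks, so UI has float 7.
That remains the longest chain; total 24 weeks.
Change in finish: 24 − 24 = +0 weeks.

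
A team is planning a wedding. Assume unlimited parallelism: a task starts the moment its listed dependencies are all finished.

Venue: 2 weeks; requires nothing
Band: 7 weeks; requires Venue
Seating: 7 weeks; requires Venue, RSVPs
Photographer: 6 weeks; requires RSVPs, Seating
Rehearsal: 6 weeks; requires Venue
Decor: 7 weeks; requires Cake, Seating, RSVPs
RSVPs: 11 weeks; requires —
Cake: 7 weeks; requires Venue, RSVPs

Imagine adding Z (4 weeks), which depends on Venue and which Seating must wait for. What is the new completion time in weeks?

25

Originally the wedding takes 25 weeks.
With Z inserted, Seating now waits for max(Venue, RSVPs, Z).
New critical path: RSVPs→Cake→Decor = 11+7+7 = 25 ⇒ 25 weeks.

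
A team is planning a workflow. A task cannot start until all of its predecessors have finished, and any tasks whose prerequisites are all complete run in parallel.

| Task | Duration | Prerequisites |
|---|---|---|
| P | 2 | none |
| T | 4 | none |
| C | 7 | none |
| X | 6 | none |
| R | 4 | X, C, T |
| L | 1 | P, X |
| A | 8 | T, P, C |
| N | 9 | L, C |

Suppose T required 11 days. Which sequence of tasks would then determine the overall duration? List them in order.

T, A

Actual critical path: C→N = 7+9 = 16 ⇒ 16 days.
T is off the critical path — its longest chain is 12 days, giving 4 of slack.
The binding chain switches to T→A = 11+8 = 19; finish 19 days.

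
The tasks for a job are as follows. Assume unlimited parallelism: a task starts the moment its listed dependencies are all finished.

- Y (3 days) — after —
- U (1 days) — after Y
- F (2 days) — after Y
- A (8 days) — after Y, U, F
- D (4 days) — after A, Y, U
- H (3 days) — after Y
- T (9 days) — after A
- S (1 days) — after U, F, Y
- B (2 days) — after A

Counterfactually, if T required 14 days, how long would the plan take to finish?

27

As given, the longest chain is Y→F→A→T = 3+2+8+9 = 22, so the finish is 22 days.
T is on the critical path; changing it to 14 makes that path 27 days.
No other chain overtakes it, so the finish is 27 days.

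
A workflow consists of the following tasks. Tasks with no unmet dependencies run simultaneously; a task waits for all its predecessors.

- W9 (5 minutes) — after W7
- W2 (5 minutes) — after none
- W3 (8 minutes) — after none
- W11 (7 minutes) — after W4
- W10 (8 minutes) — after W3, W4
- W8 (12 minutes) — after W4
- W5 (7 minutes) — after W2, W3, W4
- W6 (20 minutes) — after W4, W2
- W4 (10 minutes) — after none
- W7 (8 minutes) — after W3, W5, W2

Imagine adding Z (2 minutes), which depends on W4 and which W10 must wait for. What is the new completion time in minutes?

30

Originally the project takes 30 minutes.
With Z inserted, W10 now waits for max(W3, W4, Z).
New critical path: W4→W5→W7→W9 = 10+7+8+5 = 30 ⇒ 30 minutes.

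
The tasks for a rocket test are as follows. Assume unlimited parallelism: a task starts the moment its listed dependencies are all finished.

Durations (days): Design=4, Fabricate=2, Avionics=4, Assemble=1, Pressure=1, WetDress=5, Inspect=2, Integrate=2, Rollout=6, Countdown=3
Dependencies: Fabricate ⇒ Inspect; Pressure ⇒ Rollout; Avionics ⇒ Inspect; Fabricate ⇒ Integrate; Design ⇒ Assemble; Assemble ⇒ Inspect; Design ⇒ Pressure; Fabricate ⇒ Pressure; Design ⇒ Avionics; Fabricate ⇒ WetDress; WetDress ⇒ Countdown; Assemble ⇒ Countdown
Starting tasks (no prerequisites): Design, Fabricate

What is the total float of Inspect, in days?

Critical path: Design→Pressure→Rollout = 4+1+6 = 11, so the finish is 11 days.
Inspect finishes as early as 10 and must finish by 11.
Float = 11 − 10 = 1.

1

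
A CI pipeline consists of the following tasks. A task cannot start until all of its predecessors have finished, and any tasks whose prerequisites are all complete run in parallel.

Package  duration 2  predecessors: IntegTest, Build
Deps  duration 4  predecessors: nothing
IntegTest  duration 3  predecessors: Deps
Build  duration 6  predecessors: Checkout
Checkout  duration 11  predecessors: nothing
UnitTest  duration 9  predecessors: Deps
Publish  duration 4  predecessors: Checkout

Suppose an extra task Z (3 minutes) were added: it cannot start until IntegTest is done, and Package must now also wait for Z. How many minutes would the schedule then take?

19

Originally the schedule takes 19 minutes.
With Z inserted, Package now waits for max(IntegTest, Build, Z).
New critical path: Checkout→Build→Package = 11+6+2 = 19 ⇒ 19 minutes.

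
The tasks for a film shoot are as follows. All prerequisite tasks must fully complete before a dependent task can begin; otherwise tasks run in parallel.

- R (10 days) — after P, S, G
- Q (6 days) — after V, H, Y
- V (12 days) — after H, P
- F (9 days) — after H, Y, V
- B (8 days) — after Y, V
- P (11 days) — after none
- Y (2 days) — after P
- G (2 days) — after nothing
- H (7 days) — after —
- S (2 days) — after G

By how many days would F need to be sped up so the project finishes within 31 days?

Current finish: 32 days; target: 31.
F is on every critical path, so each day cut from F cuts the finish by one (this holds down to a finish of 31).
Need 32 − 31 = 1 day off F → F becomes 8 days, finish becomes 31.

1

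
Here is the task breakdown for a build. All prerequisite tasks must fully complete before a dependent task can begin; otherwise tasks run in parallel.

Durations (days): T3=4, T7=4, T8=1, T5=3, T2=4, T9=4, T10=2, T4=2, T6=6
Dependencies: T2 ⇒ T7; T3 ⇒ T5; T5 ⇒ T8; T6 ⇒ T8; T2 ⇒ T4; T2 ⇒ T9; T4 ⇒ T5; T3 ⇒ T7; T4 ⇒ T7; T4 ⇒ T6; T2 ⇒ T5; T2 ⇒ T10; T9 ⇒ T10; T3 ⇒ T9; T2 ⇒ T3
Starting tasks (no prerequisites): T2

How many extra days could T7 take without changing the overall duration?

T2→T3→T9→T10 = 4+4+4+2 = 14 sets the makespan at 14 days.
Longest path through T7: 12 days (earliest finish 12, latest finish 14).
Slack of T7 = 10 − 8 = 2 days.

2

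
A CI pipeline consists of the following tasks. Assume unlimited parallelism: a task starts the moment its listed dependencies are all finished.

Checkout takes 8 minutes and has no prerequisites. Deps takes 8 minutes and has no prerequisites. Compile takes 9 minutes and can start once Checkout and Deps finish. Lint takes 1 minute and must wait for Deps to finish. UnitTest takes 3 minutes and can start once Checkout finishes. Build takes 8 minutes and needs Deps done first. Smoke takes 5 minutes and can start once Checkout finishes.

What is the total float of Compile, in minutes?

0

Critical path: Checkout→Compile = 8+9 = 17, so the finish is 17 minutes.
Longest path through Compile: 17 minutes (earliest finish 17, latest finish 17).
Float = 17 − 17 = 0.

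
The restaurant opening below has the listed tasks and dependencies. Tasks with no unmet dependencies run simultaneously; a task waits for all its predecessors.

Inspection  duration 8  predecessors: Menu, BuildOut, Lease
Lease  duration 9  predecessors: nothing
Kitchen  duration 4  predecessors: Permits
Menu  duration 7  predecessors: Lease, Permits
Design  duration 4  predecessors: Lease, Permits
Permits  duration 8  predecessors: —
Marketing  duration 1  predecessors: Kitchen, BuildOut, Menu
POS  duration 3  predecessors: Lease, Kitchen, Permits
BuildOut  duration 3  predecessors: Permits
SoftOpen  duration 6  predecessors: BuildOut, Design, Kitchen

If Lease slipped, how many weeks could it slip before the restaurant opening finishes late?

The longest chain is Lease→Menu→Inspection = 9+7+8 = 24; overall finish 24 weeks.
The longest chain containing Lease totals 24 weeks.
So Lease can slip 9 − 9 = 0 weeks.

0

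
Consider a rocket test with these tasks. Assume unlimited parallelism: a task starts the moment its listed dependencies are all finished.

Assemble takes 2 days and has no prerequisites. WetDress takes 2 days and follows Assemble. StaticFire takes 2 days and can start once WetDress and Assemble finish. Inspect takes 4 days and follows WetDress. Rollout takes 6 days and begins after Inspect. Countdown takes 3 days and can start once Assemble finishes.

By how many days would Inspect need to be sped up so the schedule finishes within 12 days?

2

Current finish: 14 days; target: 12.
Inspect is on every critical path, so each day cut from Inspect cuts the finish by one (this holds down to a finish of 11).
Need 14 − 12 = 2 days off Inspect → Inspect becomes 2 days, finish becomes 12.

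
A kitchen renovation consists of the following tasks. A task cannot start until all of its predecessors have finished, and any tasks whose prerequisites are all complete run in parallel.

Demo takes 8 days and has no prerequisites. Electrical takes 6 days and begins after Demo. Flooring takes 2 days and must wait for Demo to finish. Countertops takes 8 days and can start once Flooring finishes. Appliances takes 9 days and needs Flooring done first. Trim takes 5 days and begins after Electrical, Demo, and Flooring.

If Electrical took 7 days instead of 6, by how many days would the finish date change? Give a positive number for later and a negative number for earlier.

1

Actual critical path: Demo→Electrical→Trim = 8+6+5 = 19 ⇒ 19 days.
Since Electrical is critical, the +1 change carries straight to that chain (now 20 days).
That remains the longest chain; total 20 days.
Change in finish: 20 − 19 = +1 days.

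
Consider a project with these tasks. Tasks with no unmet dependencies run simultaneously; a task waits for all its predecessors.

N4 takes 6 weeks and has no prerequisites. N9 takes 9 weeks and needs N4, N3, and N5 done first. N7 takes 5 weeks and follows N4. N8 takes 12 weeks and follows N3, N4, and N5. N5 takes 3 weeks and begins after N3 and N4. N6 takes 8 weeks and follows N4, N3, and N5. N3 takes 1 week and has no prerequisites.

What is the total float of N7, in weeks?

N4→N5→N8 = 6+3+12 = 21 sets the makespan at 21 weeks.
N7 finishes as early as 11 and must finish by 21.
So N7 can slip 21 − 11 = 10 weeks.

10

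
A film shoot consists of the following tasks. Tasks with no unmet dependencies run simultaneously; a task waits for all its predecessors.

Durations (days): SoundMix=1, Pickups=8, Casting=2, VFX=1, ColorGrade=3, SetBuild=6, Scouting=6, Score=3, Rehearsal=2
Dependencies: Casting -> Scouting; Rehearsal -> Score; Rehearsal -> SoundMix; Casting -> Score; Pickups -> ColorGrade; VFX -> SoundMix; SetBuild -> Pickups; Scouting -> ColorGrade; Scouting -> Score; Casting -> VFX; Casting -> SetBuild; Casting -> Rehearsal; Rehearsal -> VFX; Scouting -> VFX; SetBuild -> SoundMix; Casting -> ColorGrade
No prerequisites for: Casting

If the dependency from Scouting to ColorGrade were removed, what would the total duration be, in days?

19

With the dependency in place, Casting→SetBuild→Pickups→ColorGrade = 2+6+8+3 = 19 sets the finish at 19 days.
Dropping Scouting→ColorGrade doesn't change ColorGrade's earliest start (16); another predecessor still binds.
New critical path: Casting→SetBuild→Pickups→ColorGrade = 2+6+8+3 = 19 ⇒ 19 days.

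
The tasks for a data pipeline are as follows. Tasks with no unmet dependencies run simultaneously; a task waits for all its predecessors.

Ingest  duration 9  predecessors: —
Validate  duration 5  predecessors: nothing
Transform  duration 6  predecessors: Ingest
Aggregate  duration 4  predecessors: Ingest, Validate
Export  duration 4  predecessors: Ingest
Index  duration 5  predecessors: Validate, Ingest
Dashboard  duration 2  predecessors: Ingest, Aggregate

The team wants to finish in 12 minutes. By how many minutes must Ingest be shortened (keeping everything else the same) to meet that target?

3

Current finish: 15 minutes; target: 12.
Ingest is on every critical path, so each minute cut from Ingest cuts the finish by one (this holds down to a finish of 11).
Need 15 − 12 = 3 minutes off Ingest → Ingest becomes 6 minutes, finish becomes 12.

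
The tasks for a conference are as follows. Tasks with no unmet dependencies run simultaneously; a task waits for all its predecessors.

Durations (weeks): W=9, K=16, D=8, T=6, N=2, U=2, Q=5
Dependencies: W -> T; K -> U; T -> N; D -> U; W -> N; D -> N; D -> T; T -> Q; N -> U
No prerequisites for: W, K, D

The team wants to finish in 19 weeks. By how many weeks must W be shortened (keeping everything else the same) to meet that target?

1

Current finish: 20 weeks; target: 19.
W is on every critical path, so each week cut from W cuts the finish by one (this holds down to a finish of 19).
Need 20 − 19 = 1 week off W → W becomes 8 weeks, finish becomes 19.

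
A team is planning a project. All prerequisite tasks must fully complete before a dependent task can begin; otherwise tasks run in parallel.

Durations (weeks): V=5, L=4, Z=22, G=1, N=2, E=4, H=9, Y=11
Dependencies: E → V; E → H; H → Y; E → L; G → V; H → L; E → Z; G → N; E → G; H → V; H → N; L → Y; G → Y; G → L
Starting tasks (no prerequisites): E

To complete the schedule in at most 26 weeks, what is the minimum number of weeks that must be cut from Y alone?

2

Current finish: 28 weeks; target: 26.
Y is on every critical path, so each week cut from Y cuts the finish by one (this holds down to a finish of 26).
Need 28 − 26 = 2 weeks off Y → Y becomes 9 weeks, finish becomes 26.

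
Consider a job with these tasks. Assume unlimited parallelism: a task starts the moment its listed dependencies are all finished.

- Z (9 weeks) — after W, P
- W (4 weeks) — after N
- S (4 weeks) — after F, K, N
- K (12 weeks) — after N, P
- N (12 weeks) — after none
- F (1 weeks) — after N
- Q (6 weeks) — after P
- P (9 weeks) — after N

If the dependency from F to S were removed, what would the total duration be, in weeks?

37

Before: longest chain N→P→K→S = 12+9+12+4 = 37, finish 37.
Dropping F→S doesn't change S's earliest start (33); another predecessor still binds.
New critical path: N→P→K→S = 12+9+12+4 = 37 ⇒ 37 weeks.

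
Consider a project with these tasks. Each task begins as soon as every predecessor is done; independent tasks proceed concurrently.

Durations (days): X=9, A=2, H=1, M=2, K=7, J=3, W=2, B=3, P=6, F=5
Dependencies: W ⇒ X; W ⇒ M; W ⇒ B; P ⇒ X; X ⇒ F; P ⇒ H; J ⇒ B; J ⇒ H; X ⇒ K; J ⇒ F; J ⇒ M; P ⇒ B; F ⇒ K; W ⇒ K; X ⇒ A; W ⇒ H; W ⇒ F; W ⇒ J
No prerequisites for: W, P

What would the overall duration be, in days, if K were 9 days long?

Actual critical path: P→X→F→K = 6+9+5+7 = 27 ⇒ 27 days.
Since K is critical, the +2 change carries straight to that chain (now 29 days).
The critical path is still P→X→F→K; finish is now 29 days.

29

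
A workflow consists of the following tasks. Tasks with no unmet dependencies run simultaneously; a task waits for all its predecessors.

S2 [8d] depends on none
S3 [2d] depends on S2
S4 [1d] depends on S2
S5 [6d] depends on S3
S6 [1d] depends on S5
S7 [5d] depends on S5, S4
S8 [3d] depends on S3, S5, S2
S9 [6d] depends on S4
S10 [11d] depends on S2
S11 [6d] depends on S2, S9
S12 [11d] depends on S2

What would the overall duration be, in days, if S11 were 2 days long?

21

Baseline: S2→S4→S9→S11 = 8+1+6+6 = 21 → 21 days.
S11 lies on that path, so at 2 days the path becomes 17 days.
The binding chain switches to S2→S3→S5→S7 = 8+2+6+5 = 21; finish 21 days.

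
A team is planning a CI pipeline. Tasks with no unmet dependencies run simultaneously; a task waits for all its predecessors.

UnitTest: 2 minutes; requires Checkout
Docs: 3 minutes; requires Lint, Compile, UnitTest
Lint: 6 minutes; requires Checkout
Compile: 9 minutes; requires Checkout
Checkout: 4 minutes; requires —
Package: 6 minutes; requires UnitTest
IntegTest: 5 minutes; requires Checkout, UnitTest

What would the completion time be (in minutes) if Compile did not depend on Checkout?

With the dependency in place, Checkout→Compile→Docs = 4+9+3 = 16 sets the finish at 16 minutes.
Without Checkout→Compile, Compile's earliest start moves from 4 to 0.
The longest chain is now Checkout→Lint→Docs = 4+6+3 = 13, so the job takes 13 minutes.

13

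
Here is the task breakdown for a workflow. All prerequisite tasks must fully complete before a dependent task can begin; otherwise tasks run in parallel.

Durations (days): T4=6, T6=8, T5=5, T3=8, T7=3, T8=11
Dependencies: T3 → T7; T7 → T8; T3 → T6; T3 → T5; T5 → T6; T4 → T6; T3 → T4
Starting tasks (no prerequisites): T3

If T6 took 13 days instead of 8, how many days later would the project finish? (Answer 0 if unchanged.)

Critical path before the change: T3→T4→T6 = 8+6+8 = 22 giving 22 days.
T6 is on the critical path; changing it to 13 makes that path 27 days.
That remains the longest chain; total 27 days.
Change in finish: 27 − 22 = +5 days.

5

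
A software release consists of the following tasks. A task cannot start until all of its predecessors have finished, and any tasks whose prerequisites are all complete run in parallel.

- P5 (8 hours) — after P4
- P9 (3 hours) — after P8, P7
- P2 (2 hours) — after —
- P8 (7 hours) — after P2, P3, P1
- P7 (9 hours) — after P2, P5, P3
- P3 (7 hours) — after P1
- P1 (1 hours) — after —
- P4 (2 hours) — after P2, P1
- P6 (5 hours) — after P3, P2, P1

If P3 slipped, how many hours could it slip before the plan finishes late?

Critical path: P2→P4→P5→P7→P9 = 2+2+8+9+3 = 24, so the finish is 24 hours.
The longest chain containing P3 totals 20 hours.
Slack of P3 = 5 − 1 = 4 hours.

4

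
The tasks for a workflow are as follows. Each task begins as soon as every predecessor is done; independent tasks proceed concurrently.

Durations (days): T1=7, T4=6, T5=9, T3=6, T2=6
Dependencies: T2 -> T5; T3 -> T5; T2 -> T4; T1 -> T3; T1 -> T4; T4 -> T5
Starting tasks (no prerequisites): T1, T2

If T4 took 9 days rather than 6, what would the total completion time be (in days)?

The binding path is T1→T4→T5 = 7+6+9 = 22; finish at 22 days.
T4 lies on that path, so at 9 days the path becomes 25 days.
No other chain overtakes it, so the finish is 25 days.

25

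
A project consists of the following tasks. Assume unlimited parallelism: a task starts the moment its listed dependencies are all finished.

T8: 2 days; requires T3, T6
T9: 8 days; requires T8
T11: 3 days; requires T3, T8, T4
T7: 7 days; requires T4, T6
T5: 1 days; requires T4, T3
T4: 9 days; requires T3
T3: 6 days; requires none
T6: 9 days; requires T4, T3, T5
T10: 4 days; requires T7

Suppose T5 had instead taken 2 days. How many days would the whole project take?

37

Baseline: T3→T4→T5→T6→T7→T10 = 6+9+1+9+7+4 = 36 → 36 days.
T5 lies on that path, so at 2 days the path becomes 37 days.
The critical path is still T3→T4→T5→T6→T7→T10; finish is now 37 days.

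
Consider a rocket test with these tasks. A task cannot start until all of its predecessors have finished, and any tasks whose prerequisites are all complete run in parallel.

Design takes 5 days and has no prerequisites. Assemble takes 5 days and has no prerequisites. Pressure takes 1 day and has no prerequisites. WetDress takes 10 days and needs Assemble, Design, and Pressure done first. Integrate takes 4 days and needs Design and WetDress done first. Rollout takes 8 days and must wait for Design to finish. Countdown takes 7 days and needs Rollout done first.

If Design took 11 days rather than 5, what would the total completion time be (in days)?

26

Actual critical path: Design→Rollout→Countdown = 5+8+7 = 20 ⇒ 20 days.
Since Design is critical, the +6 change carries straight to that chain (now 26 days).
The critical path is still Design→Rollout→Countdown; finish is now 26 days.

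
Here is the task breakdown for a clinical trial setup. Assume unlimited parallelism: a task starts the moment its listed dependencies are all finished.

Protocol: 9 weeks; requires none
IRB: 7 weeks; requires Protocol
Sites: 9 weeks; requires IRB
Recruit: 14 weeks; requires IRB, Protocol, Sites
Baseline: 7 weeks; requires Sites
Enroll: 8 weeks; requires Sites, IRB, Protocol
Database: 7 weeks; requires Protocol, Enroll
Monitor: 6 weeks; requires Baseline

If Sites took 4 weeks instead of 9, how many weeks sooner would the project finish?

5

As given, the longest chain is Protocol→IRB→Sites→Enroll→Database = 9+7+9+8+7 = 40, so the finish is 40 weeks.
Since Sites is critical, the -5 change carries straight to that chain (now 35 weeks).
No other chain overtakes it, so the finish is 35 weeks.
Change in finish: 35 − 40 = -5 weeks.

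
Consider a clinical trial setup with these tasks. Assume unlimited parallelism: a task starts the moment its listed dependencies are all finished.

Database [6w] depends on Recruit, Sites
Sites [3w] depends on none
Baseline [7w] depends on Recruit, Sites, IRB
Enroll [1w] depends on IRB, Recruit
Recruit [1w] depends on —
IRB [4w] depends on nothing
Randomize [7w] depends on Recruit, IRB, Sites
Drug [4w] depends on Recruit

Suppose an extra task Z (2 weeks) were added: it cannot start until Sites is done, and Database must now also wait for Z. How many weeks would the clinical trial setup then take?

Originally the clinical trial setup takes 11 weeks.
With Z inserted, Database now waits for max(Recruit, Sites, Z).
New critical path: IRB→Randomize = 4+7 = 11 ⇒ 11 weeks.

11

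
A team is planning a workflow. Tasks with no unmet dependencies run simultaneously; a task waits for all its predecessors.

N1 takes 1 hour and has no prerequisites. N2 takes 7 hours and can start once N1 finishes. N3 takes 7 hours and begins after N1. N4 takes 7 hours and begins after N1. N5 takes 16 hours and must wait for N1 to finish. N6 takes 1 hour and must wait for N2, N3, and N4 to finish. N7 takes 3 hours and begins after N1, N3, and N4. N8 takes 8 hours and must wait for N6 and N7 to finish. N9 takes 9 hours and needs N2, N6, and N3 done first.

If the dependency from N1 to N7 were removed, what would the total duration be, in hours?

With the dependency in place, N1→N3→N7→N8 = 1+7+3+8 = 19 sets the finish at 19 hours.
Dropping N1→N7 doesn't change N7's earliest start (8); another predecessor still binds.
After: N1→N3→N7→N8 = 1+7+3+8 = 19 → 19 hours.

19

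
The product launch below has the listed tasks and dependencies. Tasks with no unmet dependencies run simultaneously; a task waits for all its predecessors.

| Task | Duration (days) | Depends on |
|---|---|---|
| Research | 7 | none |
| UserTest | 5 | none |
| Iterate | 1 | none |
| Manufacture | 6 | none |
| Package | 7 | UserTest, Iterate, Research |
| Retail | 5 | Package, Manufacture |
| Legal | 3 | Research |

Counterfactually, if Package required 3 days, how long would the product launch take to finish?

15

As given, the longest chain is Research→Package→Retail = 7+7+5 = 19, so the finish is 19 days.
Since Package is critical, the -4 change carries straight to that chain (now 15 days).
No other chain overtakes it, so the finish is 15 days.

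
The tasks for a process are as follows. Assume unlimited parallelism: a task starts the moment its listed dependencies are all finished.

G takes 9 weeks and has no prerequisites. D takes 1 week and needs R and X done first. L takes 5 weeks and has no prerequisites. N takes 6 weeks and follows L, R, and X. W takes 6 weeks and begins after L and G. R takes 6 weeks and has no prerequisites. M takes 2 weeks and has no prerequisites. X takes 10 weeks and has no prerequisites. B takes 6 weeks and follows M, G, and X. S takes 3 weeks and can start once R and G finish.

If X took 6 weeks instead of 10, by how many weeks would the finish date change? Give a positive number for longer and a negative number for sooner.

Critical path before the change: X→N = 10+6 = 16 giving 16 weeks.
X lies on that path, so at 6 weeks the path becomes 12 weeks.
Now G→B = 9+6 = 15 is longest, so the finish becomes 15 weeks.
Change in finish: 15 − 16 = -1 weeks.

-1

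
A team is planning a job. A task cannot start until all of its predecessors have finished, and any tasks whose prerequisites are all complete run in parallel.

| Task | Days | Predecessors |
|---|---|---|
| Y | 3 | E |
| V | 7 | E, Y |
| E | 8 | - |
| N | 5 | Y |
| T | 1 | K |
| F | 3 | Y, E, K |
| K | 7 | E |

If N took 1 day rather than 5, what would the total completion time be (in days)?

Baseline: E→Y→V = 8+3+7 = 18 → 18 days.
N has 2 days of float (longest path through it is 16).
The critical path is still E→Y→V; finish is now 18 days.

18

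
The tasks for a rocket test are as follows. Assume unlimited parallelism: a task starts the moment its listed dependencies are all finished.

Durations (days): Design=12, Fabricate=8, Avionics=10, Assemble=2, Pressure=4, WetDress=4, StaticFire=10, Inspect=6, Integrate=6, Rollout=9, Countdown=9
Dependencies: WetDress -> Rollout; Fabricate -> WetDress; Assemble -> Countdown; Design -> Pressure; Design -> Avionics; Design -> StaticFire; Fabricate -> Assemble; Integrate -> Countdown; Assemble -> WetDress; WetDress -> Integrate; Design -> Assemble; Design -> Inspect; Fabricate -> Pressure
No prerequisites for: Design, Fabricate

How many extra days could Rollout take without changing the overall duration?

Critical path: Design→Assemble→WetDress→Integrate→Countdown = 12+2+4+6+9 = 33, so the finish is 33 days.
Longest path through Rollout: 27 days (earliest finish 27, latest finish 33).
Float = 33 − 27 = 6.

6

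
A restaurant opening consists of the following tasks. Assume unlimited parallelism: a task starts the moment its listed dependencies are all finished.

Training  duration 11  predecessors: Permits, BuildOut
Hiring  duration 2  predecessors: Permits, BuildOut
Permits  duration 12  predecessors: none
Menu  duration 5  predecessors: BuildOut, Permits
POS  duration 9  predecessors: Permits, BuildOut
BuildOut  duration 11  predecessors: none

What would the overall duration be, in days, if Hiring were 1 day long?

Actual critical path: Permits→Training = 12+11 = 23 ⇒ 23 days.
Hiring is off the critical path — its longest chain is 14 days, giving 9 of slack.
No other chain overtakes it, so the finish is 23 days.

23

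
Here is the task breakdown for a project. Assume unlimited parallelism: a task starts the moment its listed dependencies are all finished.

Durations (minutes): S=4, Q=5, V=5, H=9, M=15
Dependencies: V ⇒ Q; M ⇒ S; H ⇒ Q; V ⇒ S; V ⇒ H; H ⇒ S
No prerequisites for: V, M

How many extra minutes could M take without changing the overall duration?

V→H→Q = 5+9+5 = 19 sets the makespan at 19 minutes.
Longest path through M: 19 minutes (earliest finish 15, latest finish 15).
So M can slip 15 − 15 = 0 minutes.

0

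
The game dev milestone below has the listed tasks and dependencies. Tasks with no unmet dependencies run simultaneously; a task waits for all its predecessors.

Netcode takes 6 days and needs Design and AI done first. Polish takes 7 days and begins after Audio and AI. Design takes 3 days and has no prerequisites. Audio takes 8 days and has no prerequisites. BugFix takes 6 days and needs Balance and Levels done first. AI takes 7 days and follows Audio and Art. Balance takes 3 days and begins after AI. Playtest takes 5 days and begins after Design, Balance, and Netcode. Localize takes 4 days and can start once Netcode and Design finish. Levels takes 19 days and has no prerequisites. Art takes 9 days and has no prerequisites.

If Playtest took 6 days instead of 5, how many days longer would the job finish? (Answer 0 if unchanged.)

1

The binding path is Art→AI→Netcode→Playtest = 9+7+6+5 = 27; finish at 27 days.
Playtest lies on that path, so at 6 days the path becomes 28 days.
The critical path is still Art→AI→Netcode→Playtest; finish is now 28 days.
Change in finish: 28 − 27 = +1 days.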